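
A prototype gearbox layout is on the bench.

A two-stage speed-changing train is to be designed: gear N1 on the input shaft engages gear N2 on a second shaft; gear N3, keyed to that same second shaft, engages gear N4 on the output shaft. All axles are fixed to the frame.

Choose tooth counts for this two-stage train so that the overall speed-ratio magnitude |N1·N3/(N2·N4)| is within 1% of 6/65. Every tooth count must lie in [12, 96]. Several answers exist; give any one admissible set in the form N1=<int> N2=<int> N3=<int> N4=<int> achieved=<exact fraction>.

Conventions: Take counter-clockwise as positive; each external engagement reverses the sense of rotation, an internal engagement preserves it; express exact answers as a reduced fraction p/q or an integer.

N1=12 N2=20 N3=12 N4=78 achieved=6/65

2-stage fixed-axis compound train for ratio 6/65
target = 6/65 in lowest terms: an exact hit needs N1·N3 = k·6 and N2·N4 = k·65 for one integer k, every count in [12, 96]; additionally prefer no 1:1 stage (N1 ≠ N2, N3 ≠ N4)
k = 1…23: no 1:1-free in-range split of k·6 and k·65 into factor pairs; take k = 24
k = 24: N1·N3 = 144 = 12·12, N2·N4 = 1560 = 20·78
achieved = 12·12/(20·78) = 6/65; |achieved − target| = 0 ≤ 3/3250 ✓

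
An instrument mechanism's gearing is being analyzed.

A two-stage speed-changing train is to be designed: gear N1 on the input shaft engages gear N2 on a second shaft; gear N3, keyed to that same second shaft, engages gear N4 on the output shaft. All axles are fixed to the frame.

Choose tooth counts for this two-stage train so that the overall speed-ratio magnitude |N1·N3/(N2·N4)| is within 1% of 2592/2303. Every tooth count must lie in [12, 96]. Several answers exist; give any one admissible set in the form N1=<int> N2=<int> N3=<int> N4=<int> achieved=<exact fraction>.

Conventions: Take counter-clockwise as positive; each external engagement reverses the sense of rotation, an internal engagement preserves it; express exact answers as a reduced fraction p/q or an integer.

N1=27 N2=47 N3=96 N4=49 achieved=2592/2303

class = fixed-axis compound train [2-stage, 2592/2303 wanted]
target = 2592/2303 in lowest terms: an exact hit needs N1·N3 = k·2592 and N2·N4 = k·2303 for one integer k, every count in [12, 96]; additionally prefer no 1:1 stage (N1 ≠ N2, N3 ≠ N4)
k = 1: N1·N3 = 2592 = 27·96, N2·N4 = 2303 = 47·49
achieved = 27·96/(47·49) = 2592/2303; |achieved − target| = 0 ≤ 648/57575 ✓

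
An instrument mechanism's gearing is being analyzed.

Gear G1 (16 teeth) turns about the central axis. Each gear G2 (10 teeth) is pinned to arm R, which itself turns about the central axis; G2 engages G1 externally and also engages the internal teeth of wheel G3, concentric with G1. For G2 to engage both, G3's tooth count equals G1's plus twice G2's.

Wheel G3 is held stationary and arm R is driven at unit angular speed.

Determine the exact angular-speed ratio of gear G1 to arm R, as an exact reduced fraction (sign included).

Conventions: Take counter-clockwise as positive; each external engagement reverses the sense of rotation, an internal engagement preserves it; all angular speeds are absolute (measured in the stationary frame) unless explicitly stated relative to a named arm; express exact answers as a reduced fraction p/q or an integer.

13/4

class = planetary set [G3 = 16+2·10 = 36; Willis about the carrier]
ring teeth: 16 + 2·10 = 36
16(ω_sun−ω_arm) = −36(ω_ring−ω_arm),  ω_ring = 0, ω_arm = 1
ω_sun = 1 − (36/16)(0−1) = 13/4
ω_out/ω_in = 13/4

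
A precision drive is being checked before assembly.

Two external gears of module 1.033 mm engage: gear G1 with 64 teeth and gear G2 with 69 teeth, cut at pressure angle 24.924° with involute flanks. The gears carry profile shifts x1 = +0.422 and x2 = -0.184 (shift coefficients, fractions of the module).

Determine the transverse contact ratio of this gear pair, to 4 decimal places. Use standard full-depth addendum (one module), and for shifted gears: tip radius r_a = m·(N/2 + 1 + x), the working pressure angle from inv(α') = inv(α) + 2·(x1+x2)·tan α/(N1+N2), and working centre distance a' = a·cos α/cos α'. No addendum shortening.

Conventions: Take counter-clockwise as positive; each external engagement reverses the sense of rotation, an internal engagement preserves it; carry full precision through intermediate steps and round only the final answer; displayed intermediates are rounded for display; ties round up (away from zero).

topology: single-mesh involute geometry — m = 1.033, 64T/69T pair
base radii: r_b1 = 29.977414, r_b2 = 32.319400
tip radii: r_a1 = 34.524926, r_a2 = 36.481428
inv(α') = inv(24.924°) + 2·(+0.422-0.184)·tan α/(64+69) = 0.03135103  ⇒  α' = 25.35665°
a' = a·cos α / cos α' = 68.6945·cos 24.924°/cos 25.35665° = 68.938367
action lengths: √(r_a1²−r_b1²) = 17.126738, √(r_a2²−r_b2²) = 16.921908
base pitch p_b = π·m·cos α = 2.943026
CR = (17.126738 + 16.921908 − 68.938367·sin 25.35665°)/2.943026 = 1.537765
contact ratio ≈ 1.5378

1.5378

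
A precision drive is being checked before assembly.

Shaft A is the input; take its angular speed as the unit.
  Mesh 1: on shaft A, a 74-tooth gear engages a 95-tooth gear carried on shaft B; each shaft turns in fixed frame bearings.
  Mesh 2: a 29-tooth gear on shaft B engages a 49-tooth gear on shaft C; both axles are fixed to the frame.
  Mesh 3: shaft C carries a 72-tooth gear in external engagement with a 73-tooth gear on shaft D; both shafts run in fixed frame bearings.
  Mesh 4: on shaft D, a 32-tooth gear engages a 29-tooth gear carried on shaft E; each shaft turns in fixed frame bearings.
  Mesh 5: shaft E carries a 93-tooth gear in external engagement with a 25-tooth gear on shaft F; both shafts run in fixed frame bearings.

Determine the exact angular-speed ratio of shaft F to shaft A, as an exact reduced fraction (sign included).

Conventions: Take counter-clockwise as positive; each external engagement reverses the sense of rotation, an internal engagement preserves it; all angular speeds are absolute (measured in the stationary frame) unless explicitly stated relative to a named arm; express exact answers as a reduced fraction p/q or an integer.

-15856128/8495375

class = fixed-axis compound train [5 meshes; 5 ratios multiply, 5 sense flips]
mesh 1 [74T→95T]: running ratio 74/95, sense −
mesh 2 [29T→49T]: running ratio 2146/4655, sense +
mesh 3 [72T→73T]: running ratio 154512/339815, sense −
mesh 4 [32T→29T]: running ratio 170496/339815, sense +
mesh 5 [93T→25T]: running ratio 15856128/8495375, sense −
ω_out/ω_in = -15856128/8495375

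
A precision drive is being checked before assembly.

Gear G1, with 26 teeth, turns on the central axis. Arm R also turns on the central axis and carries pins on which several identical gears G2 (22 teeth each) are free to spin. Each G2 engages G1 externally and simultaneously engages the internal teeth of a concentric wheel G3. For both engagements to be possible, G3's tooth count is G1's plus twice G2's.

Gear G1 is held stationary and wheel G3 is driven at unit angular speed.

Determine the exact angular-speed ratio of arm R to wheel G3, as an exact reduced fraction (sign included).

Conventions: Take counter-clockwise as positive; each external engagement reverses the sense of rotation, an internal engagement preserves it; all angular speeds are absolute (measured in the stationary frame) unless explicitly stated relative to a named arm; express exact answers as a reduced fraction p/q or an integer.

planetary set (26T centre, 22T on arm, 70T internal) — Willis relation
ring teeth: 26 + 2·22 = 70
26(ω_sun−ω_arm) = −70(ω_ring−ω_arm),  ω_sun = 0, ω_ring = 1
26(0−ω_arm) = −70(1−ω_arm)  ⇒  96·ω_arm = 70  ⇒  ω_arm = 35/48
ω_out/ω_in = 35/48

35/48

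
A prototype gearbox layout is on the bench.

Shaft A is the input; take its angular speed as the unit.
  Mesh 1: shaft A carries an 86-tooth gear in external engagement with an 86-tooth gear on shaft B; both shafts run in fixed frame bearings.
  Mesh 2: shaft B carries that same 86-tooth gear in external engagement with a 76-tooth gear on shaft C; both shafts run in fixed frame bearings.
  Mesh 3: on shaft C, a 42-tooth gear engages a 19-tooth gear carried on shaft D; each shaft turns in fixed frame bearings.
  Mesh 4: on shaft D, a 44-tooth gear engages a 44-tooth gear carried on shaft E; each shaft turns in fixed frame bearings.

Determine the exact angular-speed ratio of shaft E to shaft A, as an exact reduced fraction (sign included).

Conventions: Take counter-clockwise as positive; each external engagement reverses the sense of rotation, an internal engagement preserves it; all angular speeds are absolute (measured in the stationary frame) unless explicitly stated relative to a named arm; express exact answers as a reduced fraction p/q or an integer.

class = fixed-axis compound train [4 meshes; 4 ratios multiply, 4 sense flips]
mesh 1 [86T→86T]: running ratio 1, sense −
mesh 2 [86T→76T]: running ratio 43/38, sense +
mesh 3 [42T→19T]: running ratio 903/361, sense −
mesh 4 [44T→44T]: running ratio 903/361, sense +
ω_out/ω_in = 903/361

903/361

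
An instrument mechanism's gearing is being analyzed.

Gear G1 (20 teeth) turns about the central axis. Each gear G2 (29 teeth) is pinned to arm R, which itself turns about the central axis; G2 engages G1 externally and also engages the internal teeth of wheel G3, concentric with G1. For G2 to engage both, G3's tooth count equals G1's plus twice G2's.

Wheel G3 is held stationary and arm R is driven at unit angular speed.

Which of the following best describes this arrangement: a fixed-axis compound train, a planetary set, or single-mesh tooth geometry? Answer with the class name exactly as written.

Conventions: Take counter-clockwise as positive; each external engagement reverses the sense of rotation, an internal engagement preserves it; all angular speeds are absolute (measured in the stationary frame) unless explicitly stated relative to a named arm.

planetary set

class = planetary set [G3 = 20+2·29 = 78; Willis about the carrier]
classification: planetary set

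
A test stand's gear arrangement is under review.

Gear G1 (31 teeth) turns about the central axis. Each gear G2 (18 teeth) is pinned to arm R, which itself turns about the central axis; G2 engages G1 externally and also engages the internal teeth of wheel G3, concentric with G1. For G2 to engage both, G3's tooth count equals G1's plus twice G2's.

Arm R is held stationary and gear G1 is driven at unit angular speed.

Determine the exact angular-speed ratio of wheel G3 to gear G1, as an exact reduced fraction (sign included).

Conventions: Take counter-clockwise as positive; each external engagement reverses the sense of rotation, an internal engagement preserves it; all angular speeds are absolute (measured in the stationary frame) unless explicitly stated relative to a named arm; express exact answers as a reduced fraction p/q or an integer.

planetary set (31T centre, 18T on arm, 67T internal) — Willis relation
ring teeth: 31 + 2·18 = 67
31(ω_sun−ω_arm) = −67(ω_ring−ω_arm),  ω_arm = 0, ω_sun = 1
ω_ring = 0 − (31/67)(1−0) = -31/67
ω_out/ω_in = -31/67

-31/67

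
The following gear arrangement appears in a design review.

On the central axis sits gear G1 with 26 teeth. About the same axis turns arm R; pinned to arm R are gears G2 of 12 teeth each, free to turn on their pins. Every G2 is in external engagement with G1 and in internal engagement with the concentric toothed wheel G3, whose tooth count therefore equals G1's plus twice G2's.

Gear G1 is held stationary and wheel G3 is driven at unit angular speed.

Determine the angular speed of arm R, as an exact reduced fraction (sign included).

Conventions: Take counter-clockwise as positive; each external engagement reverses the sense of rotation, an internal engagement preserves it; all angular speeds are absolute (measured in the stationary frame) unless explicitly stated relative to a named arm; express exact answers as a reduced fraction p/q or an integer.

topology: planetary set — G1 26T / G2 12T / G3 50T, arm = carrier (Willis)
ring teeth: 26 + 2·12 = 50
26(ω_sun−ω_arm) = −50(ω_ring−ω_arm),  ω_sun = 0, ω_ring = 1
26(0−ω_arm) = −50(1−ω_arm)  ⇒  76·ω_arm = 50  ⇒  ω_arm = 25/38
exact speed ratio = 25/38

25/38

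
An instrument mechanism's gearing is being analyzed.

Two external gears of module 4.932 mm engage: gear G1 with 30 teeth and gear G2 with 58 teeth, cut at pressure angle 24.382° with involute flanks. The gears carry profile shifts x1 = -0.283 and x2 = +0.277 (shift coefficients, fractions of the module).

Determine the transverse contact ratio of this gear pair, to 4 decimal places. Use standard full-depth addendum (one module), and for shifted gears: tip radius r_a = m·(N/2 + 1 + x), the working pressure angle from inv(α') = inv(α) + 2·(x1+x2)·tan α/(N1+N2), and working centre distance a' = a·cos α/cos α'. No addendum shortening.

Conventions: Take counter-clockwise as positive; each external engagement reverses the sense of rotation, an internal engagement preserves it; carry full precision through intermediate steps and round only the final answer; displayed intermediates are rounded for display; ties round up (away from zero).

single-mesh involute tooth geometry (30T engaging 58T at module 4.932)
base radii: r_b1 = 67.381975, r_b2 = 130.271818
tip radii: r_a1 = 77.516244, r_a2 = 149.326164
inv(α') = inv(24.382°) + 2·(-0.283+0.277)·tan α/(30+58) = 0.02763338  ⇒  α' = 24.36475°
a' = a·cos α / cos α' = 217.0080·cos 24.382°/cos 24.36475° = 216.978398
action lengths: √(r_a1²−r_b1²) = 38.320197, √(r_a2²−r_b2²) = 72.990113
base pitch p_b = π·m·cos α = 14.112448
CR = (38.320197 + 72.990113 − 216.978398·sin 24.36475°)/14.112448 = 1.544535
contact ratio ≈ 1.5445

1.5445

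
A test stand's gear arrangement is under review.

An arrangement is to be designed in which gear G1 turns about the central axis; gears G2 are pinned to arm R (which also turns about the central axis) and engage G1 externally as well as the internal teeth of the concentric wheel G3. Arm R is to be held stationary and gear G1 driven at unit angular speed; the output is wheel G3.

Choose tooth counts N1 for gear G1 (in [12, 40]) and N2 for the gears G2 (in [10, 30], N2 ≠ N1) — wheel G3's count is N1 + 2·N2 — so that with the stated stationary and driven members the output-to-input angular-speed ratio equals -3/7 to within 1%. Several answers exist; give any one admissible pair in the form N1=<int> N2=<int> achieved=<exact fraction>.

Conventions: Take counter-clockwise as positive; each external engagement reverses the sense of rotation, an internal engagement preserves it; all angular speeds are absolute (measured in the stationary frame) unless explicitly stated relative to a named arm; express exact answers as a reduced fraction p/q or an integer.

N1=15 N2=10 achieved=-3/7

topology: planetary set — design target -3/7, arm = carrier (Willis)
Willis with ω_arm = 0: ω_ring/ω_sun = −N1/N3; set equal to -3/7  ⇒  N3/N1 = −1/(-3/7) = 7/3
N3 = N1 + 2·N2  ⇒  N2/N1 = (N3/N1 − 1)/2 = (7/3 − 1)/2 = 2/3
smallest multiple with N1 ≥ 12 and N2 ≥ 10: k = 5  ⇒  N1 = 5·3 = 15, N2 = 5·2 = 10 (N1 ≤ 40, N2 ≤ 30, N2 ≠ N1 ✓), N3 = 15 + 2·10 = 35
check: −N1/N3 with N1 = 15, N3 = 35 gives -3/7; |achieved − target| = 0 ≤ 3/700 ✓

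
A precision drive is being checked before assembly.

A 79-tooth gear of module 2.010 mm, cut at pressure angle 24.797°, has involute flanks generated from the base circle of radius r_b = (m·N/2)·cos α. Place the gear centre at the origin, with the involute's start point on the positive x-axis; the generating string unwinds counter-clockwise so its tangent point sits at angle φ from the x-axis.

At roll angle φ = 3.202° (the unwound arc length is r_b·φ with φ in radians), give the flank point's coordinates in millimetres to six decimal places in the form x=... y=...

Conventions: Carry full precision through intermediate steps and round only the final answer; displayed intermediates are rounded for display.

single-mesh involute tooth geometry (79T wheel at module 2.010)
pitch radius r_p = m·N/2 = 2.010·79/2 = 79.395000
base radius r_b = r_p·cos α = 79.395000·cos 24.797° = 72.074737
roll angle φ = 3.202° = 0.05588544 rad
x = r_b·(cos φ + φ·sin φ) = 72.187200
y = r_b·(sin φ − φ·cos φ) = 0.004192

x=72.187200 y=0.004192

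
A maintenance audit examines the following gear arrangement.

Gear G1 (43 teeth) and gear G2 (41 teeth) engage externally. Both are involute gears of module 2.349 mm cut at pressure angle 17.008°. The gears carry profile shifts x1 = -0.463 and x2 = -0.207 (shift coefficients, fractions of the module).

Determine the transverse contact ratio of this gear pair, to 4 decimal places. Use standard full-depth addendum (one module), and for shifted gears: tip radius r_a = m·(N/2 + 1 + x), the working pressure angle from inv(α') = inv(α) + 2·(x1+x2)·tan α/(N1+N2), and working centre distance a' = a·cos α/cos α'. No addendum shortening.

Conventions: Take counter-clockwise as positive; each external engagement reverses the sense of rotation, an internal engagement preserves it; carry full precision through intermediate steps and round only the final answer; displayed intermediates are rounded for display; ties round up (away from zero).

2.2735

recognized (one external pair, fixed centres): single-mesh tooth geometry, m = 2.349, N1 = 43, N2 = 41
base radii: r_b1 = 48.294675, r_b2 = 46.048411
tip radii: r_a1 = 51.764913, r_a2 = 50.017257
inv(α') = inv(17.008°) + 2·(-0.463-0.207)·tan α/(43+41) = 0.00415820  ⇒  α' = 13.19352°
a' = a·cos α / cos α' = 98.6580·cos 17.008°/cos 13.19352° = 96.900808
action lengths: √(r_a1²−r_b1²) = 18.634124, √(r_a2²−r_b2²) = 19.526132
base pitch p_b = π·m·cos α = 7.056846
CR = (18.634124 + 19.526132 − 96.900808·sin 13.19352°)/7.056846 = 2.273473
contact ratio ≈ 2.2735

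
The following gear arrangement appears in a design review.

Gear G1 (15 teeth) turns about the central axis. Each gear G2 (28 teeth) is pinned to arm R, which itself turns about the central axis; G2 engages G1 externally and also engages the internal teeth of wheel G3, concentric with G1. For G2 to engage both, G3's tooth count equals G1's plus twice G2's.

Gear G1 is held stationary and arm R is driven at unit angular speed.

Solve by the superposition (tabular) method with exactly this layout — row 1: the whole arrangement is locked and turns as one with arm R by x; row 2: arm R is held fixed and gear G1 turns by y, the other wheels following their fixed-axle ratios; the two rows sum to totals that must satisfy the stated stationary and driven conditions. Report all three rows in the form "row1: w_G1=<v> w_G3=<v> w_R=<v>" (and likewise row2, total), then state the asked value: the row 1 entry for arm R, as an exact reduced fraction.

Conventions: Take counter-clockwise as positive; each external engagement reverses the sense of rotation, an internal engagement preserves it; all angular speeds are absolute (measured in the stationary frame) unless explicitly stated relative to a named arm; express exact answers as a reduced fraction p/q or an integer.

recognized (axles ride arm R): planetary set, 15/28/71 teeth
row 1 (train locked, turned with arm): all members turn x
row 2 (arm held, sun turns y): ω_ring = −(15/71)·y, ω_arm = 0
boundary: total ω_sun = x + y = 0 and total ω_arm = x = 1  ⇒  y = -1, x = 1
row 2 ring = −(15/71)·(-1) = 15/71
totals (row 1 + row 2): sun 1 + (-1) = 0, ring 1 + 15/71 = 86/71, arm 1 + 0 = 1
asked cell (row1, arm) = 1

row1: w_G1=1 w_G3=1 w_R=1
row2: w_G1=-1 w_G3=15/71 w_R=0
total: w_G1=0 w_G3=86/71 w_R=1
asked value: 1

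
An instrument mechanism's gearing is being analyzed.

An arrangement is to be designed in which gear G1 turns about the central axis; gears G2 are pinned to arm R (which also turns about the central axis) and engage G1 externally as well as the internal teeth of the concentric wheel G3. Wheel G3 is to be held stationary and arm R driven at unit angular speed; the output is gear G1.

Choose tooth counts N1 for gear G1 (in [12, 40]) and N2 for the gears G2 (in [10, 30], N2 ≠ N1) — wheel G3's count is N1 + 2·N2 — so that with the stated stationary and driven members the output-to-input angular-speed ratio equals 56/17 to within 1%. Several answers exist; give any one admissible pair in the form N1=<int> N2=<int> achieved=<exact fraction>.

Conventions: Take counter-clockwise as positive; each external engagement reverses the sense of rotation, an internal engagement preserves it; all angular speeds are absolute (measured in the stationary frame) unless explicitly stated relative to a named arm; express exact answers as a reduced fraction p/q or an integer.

N1=17 N2=11 achieved=56/17

topology: planetary set — design target 56/17, arm = carrier (Willis)
Willis with ω_ring = 0: ω_sun/ω_arm = (N1+N3)/N1; set equal to 56/17  ⇒  N3/N1 = 56/17 − 1 = 39/17
N3 = N1 + 2·N2  ⇒  N2/N1 = (N3/N1 − 1)/2 = (39/17 − 1)/2 = 11/17
smallest multiple with N1 ≥ 12 and N2 ≥ 10: k = 1  ⇒  N1 = 1·17 = 17, N2 = 1·11 = 11 (N1 ≤ 40, N2 ≤ 30, N2 ≠ N1 ✓), N3 = 17 + 2·11 = 39
check: (N1+N3)/N1 with N1 = 17, N3 = 39 gives 56/17; |achieved − target| = 0 ≤ 14/425 ✓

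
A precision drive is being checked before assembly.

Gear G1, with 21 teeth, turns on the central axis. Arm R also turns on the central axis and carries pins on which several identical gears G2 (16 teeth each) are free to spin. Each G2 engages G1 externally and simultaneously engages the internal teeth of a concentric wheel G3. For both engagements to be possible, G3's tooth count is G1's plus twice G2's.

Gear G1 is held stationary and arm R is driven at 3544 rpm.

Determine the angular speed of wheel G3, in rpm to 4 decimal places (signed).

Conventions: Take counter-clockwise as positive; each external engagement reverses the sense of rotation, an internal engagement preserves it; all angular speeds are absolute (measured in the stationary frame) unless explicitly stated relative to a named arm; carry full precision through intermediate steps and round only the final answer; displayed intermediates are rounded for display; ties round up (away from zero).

+4948.2264 rpm

recognized (axles ride arm R): planetary set, 21/16/53 teeth
normalise by the input: solve with ω_arm = 1, then scale by 3544 rpm
ring teeth: 21 + 2·16 = 53
21(ω_sun−ω_arm) = −53(ω_ring−ω_arm),  ω_sun = 0, ω_arm = 1
ω_ring = 1 − (21/53)(0−1) = 74/53
scale: ω_ring = 74/53 × 3544 rpm = +4948.2264 rpm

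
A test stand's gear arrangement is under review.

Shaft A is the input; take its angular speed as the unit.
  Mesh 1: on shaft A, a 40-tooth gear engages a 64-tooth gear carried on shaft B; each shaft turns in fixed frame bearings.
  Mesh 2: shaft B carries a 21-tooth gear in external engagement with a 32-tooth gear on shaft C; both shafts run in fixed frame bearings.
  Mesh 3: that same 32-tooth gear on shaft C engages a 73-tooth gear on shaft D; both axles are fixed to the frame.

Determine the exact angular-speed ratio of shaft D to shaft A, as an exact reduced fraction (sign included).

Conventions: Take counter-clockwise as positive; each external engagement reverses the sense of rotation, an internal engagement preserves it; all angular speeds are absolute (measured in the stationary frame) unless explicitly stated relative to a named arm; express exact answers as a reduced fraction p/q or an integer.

class = fixed-axis compound train [3 meshes; 3 ratios multiply, 3 sense flips]
mesh 1 [40T→64T]: running ratio 5/8, sense −
mesh 2 [21T→32T]: running ratio 105/256, sense +
mesh 3 [32T→73T]: running ratio 105/584, sense −
ω_out/ω_in = -105/584

-105/584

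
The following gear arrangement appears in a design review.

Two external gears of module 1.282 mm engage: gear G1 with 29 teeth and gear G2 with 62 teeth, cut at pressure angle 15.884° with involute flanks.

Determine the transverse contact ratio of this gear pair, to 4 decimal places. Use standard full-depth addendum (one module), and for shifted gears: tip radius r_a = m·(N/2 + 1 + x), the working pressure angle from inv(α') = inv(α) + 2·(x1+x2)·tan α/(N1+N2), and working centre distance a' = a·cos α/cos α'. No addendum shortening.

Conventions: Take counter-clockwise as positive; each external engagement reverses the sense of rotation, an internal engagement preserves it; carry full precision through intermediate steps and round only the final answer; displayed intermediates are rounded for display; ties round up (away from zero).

1.9622

class = single-mesh tooth geometry [involute pair 29T × 62T, m = 1.282]
base radii: r_b1 = 17.879231, r_b2 = 38.224562
tip radii: r_a1 = 19.871000, r_a2 = 41.024000
no profile shift: α' = α, a' = a
action lengths: √(r_a1²−r_b1²) = 8.671203, √(r_a2²−r_b2²) = 14.894678
base pitch p_b = π·m·cos α = 3.873742
CR = (8.671203 + 14.894678 − 58.331000·sin 15.88400°)/3.873742 = 1.962245
contact ratio ≈ 1.9622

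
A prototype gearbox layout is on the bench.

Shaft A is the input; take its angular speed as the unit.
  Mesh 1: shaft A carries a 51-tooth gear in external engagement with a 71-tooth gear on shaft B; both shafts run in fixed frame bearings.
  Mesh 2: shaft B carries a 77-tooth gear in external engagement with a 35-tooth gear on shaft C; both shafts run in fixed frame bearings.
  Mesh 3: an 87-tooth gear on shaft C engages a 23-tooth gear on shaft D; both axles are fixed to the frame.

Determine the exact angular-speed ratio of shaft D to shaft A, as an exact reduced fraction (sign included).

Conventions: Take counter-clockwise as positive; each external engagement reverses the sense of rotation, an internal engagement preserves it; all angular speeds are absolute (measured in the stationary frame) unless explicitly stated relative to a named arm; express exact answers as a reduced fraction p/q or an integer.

-48807/8165

class = fixed-axis compound train [3 meshes; 3 ratios multiply, 3 sense flips]
mesh 1 [51T→71T]: running ratio 51/71, sense −
mesh 2 [77T→35T]: running ratio 561/355, sense +
mesh 3 [87T→23T]: running ratio 48807/8165, sense −
ω_out/ω_in = -48807/8165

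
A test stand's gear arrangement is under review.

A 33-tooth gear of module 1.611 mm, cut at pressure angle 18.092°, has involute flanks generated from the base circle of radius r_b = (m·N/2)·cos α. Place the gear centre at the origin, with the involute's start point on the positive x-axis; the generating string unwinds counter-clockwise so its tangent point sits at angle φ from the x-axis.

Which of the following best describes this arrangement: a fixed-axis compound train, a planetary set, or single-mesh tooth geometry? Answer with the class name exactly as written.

single-mesh involute tooth geometry (33T wheel at module 1.611)
classification: single-mesh tooth geometry

single-mesh tooth geometry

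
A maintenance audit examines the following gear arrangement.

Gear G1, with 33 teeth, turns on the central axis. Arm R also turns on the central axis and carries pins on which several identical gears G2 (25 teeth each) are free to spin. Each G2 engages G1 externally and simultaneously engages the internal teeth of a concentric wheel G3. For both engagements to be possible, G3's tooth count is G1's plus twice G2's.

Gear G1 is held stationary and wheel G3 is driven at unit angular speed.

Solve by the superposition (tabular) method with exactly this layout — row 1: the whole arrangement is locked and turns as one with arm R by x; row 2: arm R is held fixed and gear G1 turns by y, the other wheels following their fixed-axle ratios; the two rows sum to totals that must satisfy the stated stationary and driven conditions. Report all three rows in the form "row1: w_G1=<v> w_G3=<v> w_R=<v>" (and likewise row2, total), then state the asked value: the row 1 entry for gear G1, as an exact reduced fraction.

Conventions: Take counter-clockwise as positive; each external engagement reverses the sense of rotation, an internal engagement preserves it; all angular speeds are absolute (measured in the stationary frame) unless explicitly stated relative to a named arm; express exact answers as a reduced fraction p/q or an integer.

class = planetary set [G3 = 33+2·25 = 83; Willis about the carrier]
row 1 — lock + rotate with arm: ω_sun = ω_ring = ω_arm = x
row 2: sun turns y, ring = −(33/83)·y, arm 0
boundary: total ω_sun = x + y = 0 and total ω_ring = x − (33/83)·y = 1  ⇒  y = -83/116, x = 83/116
row 2 ring = −(33/83)·(-83/116) = 33/116
totals (row 1 + row 2): sun 83/116 + (-83/116) = 0, ring 83/116 + 33/116 = 1, arm 83/116 + 0 = 83/116
asked cell (row1, sun) = 83/116

row1: w_G1=83/116 w_G3=83/116 w_R=83/116
row2: w_G1=-83/116 w_G3=33/116 w_R=0
total: w_G1=0 w_G3=1 w_R=83/116
asked value: 83/116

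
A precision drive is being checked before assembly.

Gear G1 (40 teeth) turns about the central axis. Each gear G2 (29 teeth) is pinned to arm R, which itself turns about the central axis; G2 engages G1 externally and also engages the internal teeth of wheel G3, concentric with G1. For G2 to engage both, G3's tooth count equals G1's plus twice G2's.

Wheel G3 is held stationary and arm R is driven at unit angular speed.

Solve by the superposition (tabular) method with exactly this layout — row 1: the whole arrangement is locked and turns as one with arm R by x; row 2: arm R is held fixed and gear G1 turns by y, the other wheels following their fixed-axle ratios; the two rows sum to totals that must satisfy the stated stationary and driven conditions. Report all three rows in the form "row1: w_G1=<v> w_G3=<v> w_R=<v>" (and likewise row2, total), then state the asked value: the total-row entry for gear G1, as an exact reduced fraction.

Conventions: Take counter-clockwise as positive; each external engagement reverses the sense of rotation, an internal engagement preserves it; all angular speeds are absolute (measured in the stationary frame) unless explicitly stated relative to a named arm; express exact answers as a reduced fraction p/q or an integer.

row1: w_G1=1 w_G3=1 w_R=1
row2: w_G1=49/20 w_G3=-1 w_R=0
total: w_G1=69/20 w_G3=0 w_R=1
asked value: 69/20

planetary set (40T centre, 29T on arm, 98T internal) — Willis relation
superposition row 1 [locked train]: every member turns x
row 2 (arm held, sun turns y): ω_ring = −(40/98)·y, ω_arm = 0
boundary: total ω_ring = x − (40/98)·y = 0 and total ω_arm = x = 1  ⇒  y = 49/20, x = 1
row 2 ring = −(40/98)·49/20 = -1
totals (row 1 + row 2): sun 1 + 49/20 = 69/20, ring 1 + (-1) = 0, arm 1 + 0 = 1
asked cell (total, sun) = 69/20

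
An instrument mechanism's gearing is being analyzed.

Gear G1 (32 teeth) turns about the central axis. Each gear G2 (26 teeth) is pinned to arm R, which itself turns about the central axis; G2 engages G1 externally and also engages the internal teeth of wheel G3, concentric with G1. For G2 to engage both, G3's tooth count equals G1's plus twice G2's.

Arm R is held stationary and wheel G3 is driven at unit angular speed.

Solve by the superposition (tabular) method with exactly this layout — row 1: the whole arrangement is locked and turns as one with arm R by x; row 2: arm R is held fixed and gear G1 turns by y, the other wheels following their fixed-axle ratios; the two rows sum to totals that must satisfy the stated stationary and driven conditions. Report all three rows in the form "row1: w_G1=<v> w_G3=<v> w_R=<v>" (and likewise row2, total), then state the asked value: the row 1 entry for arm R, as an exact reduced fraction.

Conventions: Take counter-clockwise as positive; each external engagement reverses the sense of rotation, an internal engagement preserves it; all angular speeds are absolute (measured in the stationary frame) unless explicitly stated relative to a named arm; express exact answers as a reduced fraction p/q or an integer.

row1: w_G1=0 w_G3=0 w_R=0
row2: w_G1=-21/8 w_G3=1 w_R=0
total: w_G1=-21/8 w_G3=1 w_R=0
asked value: 0

planetary set (32T centre, 26T on arm, 84T internal) — Willis relation
superposition row 1 [locked train]: every member turns x
row 2: sun turns y, ring = −(32/84)·y, arm 0
boundary: total ω_arm = x = 0 and total ω_ring = x − (32/84)·y = 1  ⇒  y = -21/8, x = 0
row 2 ring = −(32/84)·(-21/8) = 1
totals (row 1 + row 2): sun 0 + (-21/8) = -21/8, ring 0 + 1 = 1, arm 0 + 0 = 0
asked cell (row1, arm) = 0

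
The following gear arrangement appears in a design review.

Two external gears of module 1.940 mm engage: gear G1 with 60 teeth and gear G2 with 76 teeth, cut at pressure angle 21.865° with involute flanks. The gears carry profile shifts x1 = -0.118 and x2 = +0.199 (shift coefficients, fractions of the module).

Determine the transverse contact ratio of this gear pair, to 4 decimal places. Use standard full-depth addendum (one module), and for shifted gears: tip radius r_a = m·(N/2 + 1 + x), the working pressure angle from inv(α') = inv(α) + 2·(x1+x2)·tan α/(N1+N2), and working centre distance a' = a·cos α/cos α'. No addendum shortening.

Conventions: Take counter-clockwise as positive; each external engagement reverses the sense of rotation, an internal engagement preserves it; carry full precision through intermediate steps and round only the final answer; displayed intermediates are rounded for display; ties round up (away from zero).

recognized (one external pair, fixed centres): single-mesh tooth geometry, m = 1.940, N1 = 60, N2 = 76
base radii: r_b1 = 54.013320, r_b2 = 68.416873
tip radii: r_a1 = 59.911080, r_a2 = 76.046060
inv(α') = inv(21.865°) + 2·(-0.118+0.199)·tan α/(60+76) = 0.02014978  ⇒  α' = 22.03363°
a' = a·cos α / cos α' = 131.9200·cos 21.865°/cos 22.03363° = 132.076565
action lengths: √(r_a1²−r_b1²) = 25.921009, √(r_a2²−r_b2²) = 33.198415
base pitch p_b = π·m·cos α = 5.656262
CR = (25.921009 + 33.198415 − 132.076565·sin 22.03363°)/5.656262 = 1.692070
contact ratio ≈ 1.6921

1.6921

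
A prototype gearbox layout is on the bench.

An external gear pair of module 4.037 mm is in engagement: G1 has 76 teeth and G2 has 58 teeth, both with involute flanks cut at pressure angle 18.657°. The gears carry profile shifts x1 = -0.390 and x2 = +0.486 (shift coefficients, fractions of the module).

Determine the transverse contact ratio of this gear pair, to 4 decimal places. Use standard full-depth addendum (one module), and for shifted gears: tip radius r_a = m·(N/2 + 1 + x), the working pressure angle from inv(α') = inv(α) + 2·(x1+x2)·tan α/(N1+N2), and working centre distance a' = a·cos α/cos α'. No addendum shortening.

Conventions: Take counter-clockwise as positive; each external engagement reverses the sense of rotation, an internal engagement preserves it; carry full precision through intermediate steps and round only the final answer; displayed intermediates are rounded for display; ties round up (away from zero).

1.8227

single-mesh involute tooth geometry (76T engaging 58T at module 4.037)
base radii: r_b1 = 145.344611, r_b2 = 110.920887
tip radii: r_a1 = 155.868570, r_a2 = 123.071982
inv(α') = inv(18.657°) + 2·(-0.390+0.486)·tan α/(76+58) = 0.01250277  ⇒  α' = 18.89681°
a' = a·cos α / cos α' = 270.4790·cos 18.657°/cos 18.89681° = 270.864160
action lengths: √(r_a1²−r_b1²) = 56.302355, √(r_a2²−r_b2²) = 53.322317
base pitch p_b = π·m·cos α = 12.016146
CR = (56.302355 + 53.322317 − 270.864160·sin 18.89681°)/12.016146 = 1.822657
contact ratio ≈ 1.8227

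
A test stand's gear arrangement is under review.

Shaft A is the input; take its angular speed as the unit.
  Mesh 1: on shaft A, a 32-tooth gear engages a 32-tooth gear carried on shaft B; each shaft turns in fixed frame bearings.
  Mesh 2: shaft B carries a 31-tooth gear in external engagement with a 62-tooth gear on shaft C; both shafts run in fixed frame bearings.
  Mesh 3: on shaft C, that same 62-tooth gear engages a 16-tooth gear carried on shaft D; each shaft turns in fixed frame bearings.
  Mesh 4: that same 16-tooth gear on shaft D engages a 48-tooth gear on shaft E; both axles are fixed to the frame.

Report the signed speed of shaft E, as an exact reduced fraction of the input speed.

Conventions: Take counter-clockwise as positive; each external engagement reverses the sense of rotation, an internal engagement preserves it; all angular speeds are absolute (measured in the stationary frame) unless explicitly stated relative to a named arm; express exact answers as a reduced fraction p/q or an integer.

31/48

4-mesh fixed-axis compound train (all bearings frame-fixed)
mesh 1 [32T→32T]: |ω|/ω_in = 1×32/32 = 1, sense flips to −
mesh 2 [31T→62T]: |ω|/ω_in = 1×31/62 = 1/2, sense flips to +
mesh 3 [62T→16T]: |ω|/ω_in = (1/2)×62/16 = 31/16, sense flips to −
mesh 4 [16T→48T]: |ω|/ω_in = (31/16)×16/48 = 31/48, sense flips to +
signed output speed (× input speed) = 31/48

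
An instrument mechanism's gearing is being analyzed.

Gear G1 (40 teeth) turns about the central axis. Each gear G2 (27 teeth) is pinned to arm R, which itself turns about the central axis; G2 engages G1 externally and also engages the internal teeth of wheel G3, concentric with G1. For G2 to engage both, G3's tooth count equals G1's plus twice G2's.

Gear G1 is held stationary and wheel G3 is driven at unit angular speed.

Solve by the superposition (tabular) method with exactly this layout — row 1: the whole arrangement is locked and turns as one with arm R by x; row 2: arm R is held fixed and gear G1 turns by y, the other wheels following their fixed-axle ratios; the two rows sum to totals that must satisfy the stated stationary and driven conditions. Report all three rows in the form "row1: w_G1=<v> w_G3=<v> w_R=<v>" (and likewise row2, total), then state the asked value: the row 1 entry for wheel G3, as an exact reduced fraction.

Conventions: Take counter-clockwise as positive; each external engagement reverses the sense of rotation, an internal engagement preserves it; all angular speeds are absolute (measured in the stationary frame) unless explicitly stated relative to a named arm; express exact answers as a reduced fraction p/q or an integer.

topology: planetary set — G1 40T / G2 27T / G3 94T, arm = carrier (Willis)
superposition row 1 [locked train]: every member turns x
row 2 — arm fixed, fixed-axis ratios: sun y, ring −(40/94)·y, arm 0
boundary: total ω_sun = x + y = 0 and total ω_ring = x − (40/94)·y = 1  ⇒  y = -47/67, x = 47/67
row 2 ring = −(40/94)·(-47/67) = 20/67
totals (row 1 + row 2): sun 47/67 + (-47/67) = 0, ring 47/67 + 20/67 = 1, arm 47/67 + 0 = 47/67
asked cell (row1, ring) = 47/67

row1: w_G1=47/67 w_G3=47/67 w_R=47/67
row2: w_G1=-47/67 w_G3=20/67 w_R=0
total: w_G1=0 w_G3=1 w_R=47/67
asked value: 47/67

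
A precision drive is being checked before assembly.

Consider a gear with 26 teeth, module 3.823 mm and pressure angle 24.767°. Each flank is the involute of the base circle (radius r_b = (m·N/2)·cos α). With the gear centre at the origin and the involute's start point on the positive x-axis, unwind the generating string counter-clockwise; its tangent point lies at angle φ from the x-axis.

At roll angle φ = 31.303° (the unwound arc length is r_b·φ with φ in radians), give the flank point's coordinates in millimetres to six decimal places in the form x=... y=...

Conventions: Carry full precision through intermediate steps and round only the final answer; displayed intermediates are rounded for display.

x=51.368348 y=2.380632

topology: single-mesh involute geometry — m = 3.823, N = 26
pitch radius r_p = m·N/2 = 3.823·26/2 = 49.699000
base radius r_b = r_p·cos α = 49.699000·cos 24.767° = 45.127632
roll angle φ = 31.303° = 0.54634042 rad
x = r_b·(cos φ + φ·sin φ) = 51.368348
y = r_b·(sin φ − φ·cos φ) = 2.380632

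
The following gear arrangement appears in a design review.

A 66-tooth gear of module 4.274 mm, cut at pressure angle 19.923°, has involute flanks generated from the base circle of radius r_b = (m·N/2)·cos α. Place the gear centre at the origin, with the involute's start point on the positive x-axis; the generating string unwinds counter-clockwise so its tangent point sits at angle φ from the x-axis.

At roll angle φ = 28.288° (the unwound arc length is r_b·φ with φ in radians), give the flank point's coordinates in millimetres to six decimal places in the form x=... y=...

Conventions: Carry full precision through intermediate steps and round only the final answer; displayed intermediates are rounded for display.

x=147.790501 y=5.190873

topology: single-mesh involute geometry — m = 4.274, N = 66
pitch radius r_p = m·N/2 = 4.274·66/2 = 141.042000
base radius r_b = r_p·cos α = 141.042000·cos 19.923° = 132.600836
roll angle φ = 28.288° = 0.49371874 rad
x = r_b·(cos φ + φ·sin φ) = 147.790501
y = r_b·(sin φ − φ·cos φ) = 5.190873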